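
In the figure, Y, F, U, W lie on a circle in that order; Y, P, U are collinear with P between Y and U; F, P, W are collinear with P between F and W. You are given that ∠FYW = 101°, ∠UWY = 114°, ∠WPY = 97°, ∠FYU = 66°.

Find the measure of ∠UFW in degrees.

1. ∠FUW = 79°  [cyclic YFUW, opposite ∠Y+∠U]
2. ∠FWU = 66°  [same arc FU]
3. ∠UFW = 35°  [△FUW]

∠UFW = 35°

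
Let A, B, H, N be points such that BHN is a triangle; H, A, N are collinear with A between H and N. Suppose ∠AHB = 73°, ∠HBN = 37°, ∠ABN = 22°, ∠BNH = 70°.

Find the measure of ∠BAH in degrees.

1. ∠ANB = 70°  [A on ray NH]
2. ∠BAN = 88°  [△BAN]
3. ∠BAH = 92°  [linear pair at A on HN]

∠BAH = 92°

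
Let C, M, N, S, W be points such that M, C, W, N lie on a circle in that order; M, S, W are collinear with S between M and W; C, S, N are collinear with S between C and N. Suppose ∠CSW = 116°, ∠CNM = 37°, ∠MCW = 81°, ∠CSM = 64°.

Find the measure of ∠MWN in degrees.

1. ∠MSN = 116°  [vertical angles at S]
2. ∠NMW = 27°  [△MSN]
3. ∠MNW = 99°  [cyclic MCWN, opposite ∠C+∠N]
4. ∠MWN = 54°  [△MWN]

∠MWN = 54°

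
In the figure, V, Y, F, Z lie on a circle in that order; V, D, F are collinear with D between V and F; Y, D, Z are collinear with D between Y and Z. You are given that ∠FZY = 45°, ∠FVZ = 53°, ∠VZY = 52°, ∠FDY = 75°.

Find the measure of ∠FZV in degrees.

1. ∠FVY = 45°  [same arc YF]
2. ∠VFY = 52°  [same arc VY]
3. ∠FYV = 83°  [△VYF]
4. ∠FZV = 97°  [cyclic VYFZ, opposite ∠Y+∠Z]

∠FZV = 97°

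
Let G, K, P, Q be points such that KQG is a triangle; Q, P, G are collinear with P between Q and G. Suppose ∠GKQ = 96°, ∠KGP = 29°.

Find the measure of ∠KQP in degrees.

1. ∠KGQ = 29°  [P on ray GQ]
2. ∠GQK = 55°  [△KQG]
3. ∠KQP = 55°  [P on ray QG]

∠KQP = 55°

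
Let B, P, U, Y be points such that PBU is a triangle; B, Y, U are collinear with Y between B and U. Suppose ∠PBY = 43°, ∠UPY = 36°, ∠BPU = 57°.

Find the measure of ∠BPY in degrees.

1. ∠PBU = 43°  [Y on ray BU]
2. ∠BUP = 80°  [△PBU]
3. ∠PUY = 80°  [Y on ray UB]
4. ∠PYU = 64°  [△PYU]
5. ∠BYP = 116°  [linear pair at Y on BU]
6. ∠BPY = 21°  [△PBY]

∠BPY = 21°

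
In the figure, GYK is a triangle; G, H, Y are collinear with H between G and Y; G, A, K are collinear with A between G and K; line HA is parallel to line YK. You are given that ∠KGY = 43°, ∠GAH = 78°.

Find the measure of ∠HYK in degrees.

∠HYK = 59°

1. ∠AGH = 43°  [H on GY, A on GK]
2. ∠AHG = 59°  [△GHA]
3. ∠AHY = 121°  [linear pair at H on GY]
4. ∠HYK = 59°  [HA∥YK, co-interior at Y–H]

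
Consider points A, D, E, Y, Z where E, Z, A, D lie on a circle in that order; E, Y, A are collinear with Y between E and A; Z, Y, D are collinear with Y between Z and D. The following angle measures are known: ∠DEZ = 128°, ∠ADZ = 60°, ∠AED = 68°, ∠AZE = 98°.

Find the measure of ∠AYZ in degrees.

∠AYZ = 90°

1. ∠DAZ = 52°  [cyclic EZAD, opposite ∠E+∠A]
2. ∠AEZ = 60°  [same arc ZA]
3. ∠AZD = 68°  [△ZAD]
4. ∠EAZ = 22°  [△EZA]
5. ∠AYZ = 90°  [△ZYA]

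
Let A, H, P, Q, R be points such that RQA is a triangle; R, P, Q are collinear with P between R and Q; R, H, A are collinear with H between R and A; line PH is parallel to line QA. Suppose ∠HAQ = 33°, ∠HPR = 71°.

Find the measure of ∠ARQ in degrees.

1. ∠QAR = 33°  [H on ray AR]
2. ∠AQR = 71°  [PH∥QA, corresponding at P]
3. ∠ARQ = 76°  [△RQA]

∠ARQ = 76°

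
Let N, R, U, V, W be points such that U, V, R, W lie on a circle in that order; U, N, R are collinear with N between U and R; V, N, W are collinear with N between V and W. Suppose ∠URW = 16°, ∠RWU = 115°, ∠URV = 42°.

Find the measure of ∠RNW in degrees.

∠RNW = 91°

1. ∠UVW = 16°  [same arc UW]
2. ∠RVU = 65°  [cyclic UVRW, opposite ∠V+∠W]
3. ∠RUV = 73°  [△UVR]
4. ∠UNV = 91°  [△UNV]
5. ∠RNW = 91°  [vertical angles at N]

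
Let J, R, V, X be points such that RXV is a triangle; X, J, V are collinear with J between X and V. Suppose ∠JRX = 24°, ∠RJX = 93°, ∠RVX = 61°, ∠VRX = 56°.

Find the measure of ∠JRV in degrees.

1. ∠RJV = 87°  [linear pair at J on XV]
2. ∠JVR = 61°  [J on ray VX]
3. ∠JRV = 32°  [△RJV]

∠JRV = 32°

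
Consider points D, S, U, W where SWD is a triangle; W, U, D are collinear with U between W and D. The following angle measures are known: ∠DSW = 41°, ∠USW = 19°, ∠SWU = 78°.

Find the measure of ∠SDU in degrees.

1. ∠DWS = 78°  [U on ray WD]
2. ∠SDW = 61°  [△SWD]
3. ∠SDU = 61°  [U on ray DW]

∠SDU = 61°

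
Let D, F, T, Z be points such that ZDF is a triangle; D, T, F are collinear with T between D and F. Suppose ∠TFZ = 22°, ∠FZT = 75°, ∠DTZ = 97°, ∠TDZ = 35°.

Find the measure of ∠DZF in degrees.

1. ∠DFZ = 22°  [T on ray FD]
2. ∠FDZ = 35°  [T on ray DF]
3. ∠DZF = 123°  [△ZDF]

∠DZF = 123°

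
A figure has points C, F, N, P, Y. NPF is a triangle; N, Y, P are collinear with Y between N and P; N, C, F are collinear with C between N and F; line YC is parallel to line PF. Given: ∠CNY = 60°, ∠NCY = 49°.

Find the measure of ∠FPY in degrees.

∠FPY = 71°

1. ∠CYN = 71°  [△NYC]
2. ∠CYP = 109°  [linear pair at Y on NP]
3. ∠FPY = 71°  [YC∥PF, co-interior at P–Y]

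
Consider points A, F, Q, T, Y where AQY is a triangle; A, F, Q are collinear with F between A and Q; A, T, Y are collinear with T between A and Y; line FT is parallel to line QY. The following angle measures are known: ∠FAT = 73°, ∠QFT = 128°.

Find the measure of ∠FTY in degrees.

1. ∠AFT = 52°  [linear pair at F on AQ]
2. ∠ATF = 55°  [△AFT]
3. ∠FTY = 125°  [linear pair at T on AY]

∠FTY = 125°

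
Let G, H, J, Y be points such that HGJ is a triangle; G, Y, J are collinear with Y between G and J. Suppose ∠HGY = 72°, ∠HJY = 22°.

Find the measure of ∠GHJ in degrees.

∠GHJ = 86°

1. ∠HGJ = 72°  [Y on ray GJ]
2. ∠GJH = 22°  [Y on ray JG]
3. ∠GHJ = 86°  [△HGJ]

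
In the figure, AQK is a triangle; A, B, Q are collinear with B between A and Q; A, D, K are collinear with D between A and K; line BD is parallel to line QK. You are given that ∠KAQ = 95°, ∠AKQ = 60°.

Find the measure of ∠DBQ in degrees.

∠DBQ = 155°

1. ∠AQK = 25°  [△AQK]
2. ∠ABD = 25°  [BD∥QK, corresponding at B]
3. ∠DBQ = 155°  [linear pair at B on AQ]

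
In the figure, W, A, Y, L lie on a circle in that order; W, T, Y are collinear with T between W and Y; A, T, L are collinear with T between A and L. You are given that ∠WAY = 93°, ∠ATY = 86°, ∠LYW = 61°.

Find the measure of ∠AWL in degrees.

∠AWL = 57°

1. ∠WLY = 87°  [cyclic WAYL, opposite ∠A+∠L]
2. ∠LTW = 86°  [vertical angles at T]
3. ∠LAW = 61°  [same arc WL]
4. ∠LWY = 32°  [△WYL]
5. ∠ALW = 62°  [△WTL]
6. ∠AWL = 57°  [△WAL]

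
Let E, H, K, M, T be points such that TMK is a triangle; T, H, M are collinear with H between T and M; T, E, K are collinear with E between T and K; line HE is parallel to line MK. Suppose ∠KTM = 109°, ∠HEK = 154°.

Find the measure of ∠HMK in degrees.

∠HMK = 45°

1. ∠ETH = 109°  [H on TM, E on TK]
2. ∠HET = 26°  [linear pair at E on TK]
3. ∠EHT = 45°  [△THE]
4. ∠EHM = 135°  [linear pair at H on TM]
5. ∠HMK = 45°  [HE∥MK, co-interior at M–H]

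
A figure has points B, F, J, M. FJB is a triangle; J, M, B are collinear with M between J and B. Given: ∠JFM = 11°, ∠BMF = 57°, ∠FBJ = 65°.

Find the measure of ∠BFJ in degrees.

1. ∠FMJ = 123°  [linear pair at M on JB]
2. ∠FJM = 46°  [△FJM]
3. ∠BJF = 46°  [M on ray JB]
4. ∠BFJ = 69°  [△FJB]

∠BFJ = 69°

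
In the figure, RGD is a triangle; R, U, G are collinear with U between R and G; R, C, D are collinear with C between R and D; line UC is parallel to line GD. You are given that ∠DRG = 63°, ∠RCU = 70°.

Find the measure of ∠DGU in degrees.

∠DGU = 47°

1. ∠CRU = 63°  [U on RG, C on RD]
2. ∠CUR = 47°  [△RUC]
3. ∠CUG = 133°  [linear pair at U on RG]
4. ∠DGU = 47°  [UC∥GD, co-interior at G–U]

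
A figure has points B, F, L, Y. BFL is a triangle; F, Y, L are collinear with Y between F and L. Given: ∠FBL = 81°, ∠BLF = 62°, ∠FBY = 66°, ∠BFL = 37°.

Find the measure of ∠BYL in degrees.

∠BYL = 103°

1. ∠BFY = 37°  [Y on ray FL]
2. ∠BYF = 77°  [△BFY]
3. ∠BYL = 103°  [linear pair at Y on FL]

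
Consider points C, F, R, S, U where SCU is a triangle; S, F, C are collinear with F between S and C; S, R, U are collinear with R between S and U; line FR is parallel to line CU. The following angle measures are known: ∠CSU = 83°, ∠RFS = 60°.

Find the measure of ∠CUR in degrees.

∠CUR = 37°

1. ∠FSR = 83°  [F on SC, R on SU]
2. ∠FRS = 37°  [△SFR]
3. ∠FRU = 143°  [linear pair at R on SU]
4. ∠CUR = 37°  [FR∥CU, co-interior at U–R]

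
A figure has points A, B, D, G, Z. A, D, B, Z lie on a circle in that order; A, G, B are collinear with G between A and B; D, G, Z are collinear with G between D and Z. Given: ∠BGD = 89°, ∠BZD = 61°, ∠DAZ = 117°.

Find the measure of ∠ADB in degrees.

∠ADB = 84°

1. ∠BAD = 61°  [same arc DB]
2. ∠DBZ = 63°  [cyclic ADBZ, opposite ∠A+∠B]
3. ∠BDZ = 56°  [△DBZ]
4. ∠ABD = 35°  [△DGB]
5. ∠ADB = 84°  [△ADB]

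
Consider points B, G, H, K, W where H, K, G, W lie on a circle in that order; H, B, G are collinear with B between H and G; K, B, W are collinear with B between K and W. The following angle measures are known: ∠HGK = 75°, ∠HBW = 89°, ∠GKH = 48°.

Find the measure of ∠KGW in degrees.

∠KGW = 107°

1. ∠GHK = 57°  [△HKG]
2. ∠GBK = 89°  [vertical angles at B]
3. ∠GWK = 57°  [same arc KG]
4. ∠GKW = 16°  [△KBG]
5. ∠KGW = 107°  [△KGW]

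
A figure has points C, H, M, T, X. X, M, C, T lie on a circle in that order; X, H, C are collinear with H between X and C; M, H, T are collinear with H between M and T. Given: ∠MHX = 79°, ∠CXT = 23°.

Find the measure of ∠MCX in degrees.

1. ∠CHM = 101°  [linear pair at H on XC]
2. ∠CMT = 23°  [same arc CT]
3. ∠MCX = 56°  [△MHC]

∠MCX = 56°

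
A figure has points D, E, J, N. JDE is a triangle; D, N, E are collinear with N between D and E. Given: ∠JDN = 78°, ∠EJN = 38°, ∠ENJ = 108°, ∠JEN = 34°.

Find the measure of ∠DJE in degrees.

1. ∠EDJ = 78°  [N on ray DE]
2. ∠DEJ = 34°  [N on ray ED]
3. ∠DJE = 68°  [△JDE]

∠DJE = 68°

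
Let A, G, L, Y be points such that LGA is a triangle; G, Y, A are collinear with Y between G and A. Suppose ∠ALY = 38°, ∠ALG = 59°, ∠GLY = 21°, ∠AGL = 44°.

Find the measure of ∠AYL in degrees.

1. ∠GAL = 77°  [△LGA]
2. ∠LAY = 77°  [Y on ray AG]
3. ∠AYL = 65°  [△LYA]

∠AYL = 65°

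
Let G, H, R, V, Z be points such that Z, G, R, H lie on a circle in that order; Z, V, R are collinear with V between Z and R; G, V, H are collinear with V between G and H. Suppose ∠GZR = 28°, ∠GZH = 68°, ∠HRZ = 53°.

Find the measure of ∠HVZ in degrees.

∠HVZ = 81°

1. ∠GHR = 28°  [same arc GR]
2. ∠HVR = 99°  [△RVH]
3. ∠HVZ = 81°  [linear pair at V on ZR]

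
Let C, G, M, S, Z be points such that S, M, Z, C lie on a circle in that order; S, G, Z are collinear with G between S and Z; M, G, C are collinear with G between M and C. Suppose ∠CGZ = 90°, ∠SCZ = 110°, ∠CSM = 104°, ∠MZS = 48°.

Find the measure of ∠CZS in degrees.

∠CZS = 28°

1. ∠MGS = 90°  [vertical angles at G]
2. ∠SMZ = 70°  [cyclic SMZC, opposite ∠M+∠C]
3. ∠MSZ = 62°  [△SMZ]
4. ∠CMS = 28°  [△SGM]
5. ∠CZS = 28°  [same arc SC]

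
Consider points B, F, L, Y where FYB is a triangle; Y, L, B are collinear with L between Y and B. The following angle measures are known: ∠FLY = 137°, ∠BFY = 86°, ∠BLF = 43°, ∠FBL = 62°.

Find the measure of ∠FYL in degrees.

∠FYL = 32°

1. ∠FBY = 62°  [L on ray BY]
2. ∠BYF = 32°  [△FYB]
3. ∠FYL = 32°  [L on ray YB]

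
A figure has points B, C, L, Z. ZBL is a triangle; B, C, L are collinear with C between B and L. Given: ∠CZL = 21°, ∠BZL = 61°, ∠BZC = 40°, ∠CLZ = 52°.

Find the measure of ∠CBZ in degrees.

∠CBZ = 67°

1. ∠LCZ = 107°  [△ZCL]
2. ∠BCZ = 73°  [linear pair at C on BL]
3. ∠CBZ = 67°  [△ZBC]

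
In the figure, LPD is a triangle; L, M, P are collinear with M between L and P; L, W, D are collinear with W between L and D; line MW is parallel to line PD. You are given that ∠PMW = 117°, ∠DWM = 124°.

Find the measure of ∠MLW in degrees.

∠MLW = 61°

1. ∠LMW = 63°  [linear pair at M on LP]
2. ∠LWM = 56°  [linear pair at W on LD]
3. ∠MLW = 61°  [△LMW]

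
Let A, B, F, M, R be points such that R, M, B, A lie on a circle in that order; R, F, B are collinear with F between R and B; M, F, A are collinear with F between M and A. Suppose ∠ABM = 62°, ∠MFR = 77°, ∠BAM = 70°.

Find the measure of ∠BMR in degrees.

∠BMR = 81°

1. ∠AMB = 48°  [△MBA]
2. ∠BFM = 103°  [linear pair at F on RB]
3. ∠BRM = 70°  [same arc MB]
4. ∠MBR = 29°  [△MFB]
5. ∠BMR = 81°  [△RMB]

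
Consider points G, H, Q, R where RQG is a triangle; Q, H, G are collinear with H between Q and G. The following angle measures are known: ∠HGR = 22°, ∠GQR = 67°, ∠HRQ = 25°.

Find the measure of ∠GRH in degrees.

1. ∠HQR = 67°  [H on ray QG]
2. ∠QHR = 88°  [△RQH]
3. ∠GHR = 92°  [linear pair at H on QG]
4. ∠GRH = 66°  [△RHG]

∠GRH = 66°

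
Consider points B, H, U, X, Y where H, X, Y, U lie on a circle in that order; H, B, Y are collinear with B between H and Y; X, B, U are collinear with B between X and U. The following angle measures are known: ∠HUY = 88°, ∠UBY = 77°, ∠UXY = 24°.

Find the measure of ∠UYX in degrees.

1. ∠UHY = 24°  [same arc YU]
2. ∠HYU = 68°  [△HYU]
3. ∠XUY = 35°  [△YBU]
4. ∠UYX = 121°  [△XYU]

∠UYX = 121°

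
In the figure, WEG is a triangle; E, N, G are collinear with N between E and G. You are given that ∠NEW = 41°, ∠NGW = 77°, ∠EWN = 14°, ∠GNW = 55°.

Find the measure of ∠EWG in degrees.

1. ∠GEW = 41°  [N on ray EG]
2. ∠EGW = 77°  [N on ray GE]
3. ∠EWG = 62°  [△WEG]

∠EWG = 62°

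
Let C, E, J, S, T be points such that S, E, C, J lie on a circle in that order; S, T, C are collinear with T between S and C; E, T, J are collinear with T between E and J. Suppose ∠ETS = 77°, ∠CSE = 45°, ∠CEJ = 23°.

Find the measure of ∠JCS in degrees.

∠JCS = 58°

1. ∠CTJ = 77°  [vertical angles at T]
2. ∠CJE = 45°  [same arc EC]
3. ∠JCS = 58°  [△CTJ]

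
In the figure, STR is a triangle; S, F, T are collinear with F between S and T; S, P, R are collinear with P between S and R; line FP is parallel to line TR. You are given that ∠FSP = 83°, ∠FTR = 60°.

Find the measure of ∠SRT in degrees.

1. ∠RST = 83°  [F on ST, P on SR]
2. ∠RTS = 60°  [F on ray TS]
3. ∠SRT = 37°  [△STR]

∠SRT = 37°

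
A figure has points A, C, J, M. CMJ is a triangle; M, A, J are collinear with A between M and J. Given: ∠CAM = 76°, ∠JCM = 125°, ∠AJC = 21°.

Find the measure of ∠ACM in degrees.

∠ACM = 70°

1. ∠CJM = 21°  [A on ray JM]
2. ∠CMJ = 34°  [△CMJ]
3. ∠AMC = 34°  [A on ray MJ]
4. ∠ACM = 70°  [△CMA]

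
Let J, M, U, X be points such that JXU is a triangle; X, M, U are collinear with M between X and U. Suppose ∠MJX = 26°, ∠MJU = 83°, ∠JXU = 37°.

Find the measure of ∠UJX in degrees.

1. ∠JXM = 37°  [M on ray XU]
2. ∠JMX = 117°  [△JXM]
3. ∠JMU = 63°  [linear pair at M on XU]
4. ∠JUM = 34°  [△JMU]
5. ∠JUX = 34°  [M on ray UX]
6. ∠UJX = 109°  [△JXU]

∠UJX = 109°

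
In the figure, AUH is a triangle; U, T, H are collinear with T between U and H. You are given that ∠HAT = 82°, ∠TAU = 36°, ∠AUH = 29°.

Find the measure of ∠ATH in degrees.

∠ATH = 65°

1. ∠AUT = 29°  [T on ray UH]
2. ∠ATU = 115°  [△AUT]
3. ∠ATH = 65°  [linear pair at T on UH]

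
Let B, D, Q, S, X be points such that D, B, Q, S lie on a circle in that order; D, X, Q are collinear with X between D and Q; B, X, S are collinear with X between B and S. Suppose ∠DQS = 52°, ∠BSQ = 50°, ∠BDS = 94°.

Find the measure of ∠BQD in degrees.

∠BQD = 34°

1. ∠DBS = 52°  [same arc DS]
2. ∠BSD = 34°  [△DBS]
3. ∠BQD = 34°  [same arc DB]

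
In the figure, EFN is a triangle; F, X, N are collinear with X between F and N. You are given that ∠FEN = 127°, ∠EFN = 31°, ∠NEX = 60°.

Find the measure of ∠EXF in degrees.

1. ∠ENF = 22°  [△EFN]
2. ∠ENX = 22°  [X on ray NF]
3. ∠EXN = 98°  [△EXN]
4. ∠EXF = 82°  [linear pair at X on FN]

∠EXF = 82°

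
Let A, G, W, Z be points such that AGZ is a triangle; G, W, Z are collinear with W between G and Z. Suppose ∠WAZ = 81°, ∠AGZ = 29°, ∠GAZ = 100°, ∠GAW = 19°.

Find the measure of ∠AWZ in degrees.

1. ∠AGW = 29°  [W on ray GZ]
2. ∠AWG = 132°  [△AGW]
3. ∠AWZ = 48°  [linear pair at W on GZ]

∠AWZ = 48°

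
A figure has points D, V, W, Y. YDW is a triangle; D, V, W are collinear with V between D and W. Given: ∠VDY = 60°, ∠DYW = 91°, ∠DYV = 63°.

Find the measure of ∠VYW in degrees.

1. ∠DVY = 57°  [△YDV]
2. ∠WDY = 60°  [V on ray DW]
3. ∠DWY = 29°  [△YDW]
4. ∠WVY = 123°  [linear pair at V on DW]
5. ∠VWY = 29°  [V on ray WD]
6. ∠VYW = 28°  [△YVW]

∠VYW = 28°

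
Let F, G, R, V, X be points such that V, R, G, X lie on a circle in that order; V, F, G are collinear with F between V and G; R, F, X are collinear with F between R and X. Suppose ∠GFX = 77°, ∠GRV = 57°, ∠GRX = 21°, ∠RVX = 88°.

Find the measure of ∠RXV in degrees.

∠RXV = 56°

1. ∠VFX = 103°  [linear pair at F on VG]
2. ∠GVX = 21°  [same arc GX]
3. ∠RXV = 56°  [△VFX]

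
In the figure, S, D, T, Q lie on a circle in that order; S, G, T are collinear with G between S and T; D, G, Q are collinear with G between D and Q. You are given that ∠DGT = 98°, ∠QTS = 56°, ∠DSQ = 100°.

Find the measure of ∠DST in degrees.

1. ∠DGS = 82°  [linear pair at G on ST]
2. ∠QDS = 56°  [same arc SQ]
3. ∠DST = 42°  [△SGD]

∠DST = 42°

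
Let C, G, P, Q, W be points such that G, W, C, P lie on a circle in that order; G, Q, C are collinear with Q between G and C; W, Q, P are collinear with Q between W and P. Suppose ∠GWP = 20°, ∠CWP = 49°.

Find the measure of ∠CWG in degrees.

∠CWG = 69°

1. ∠GCP = 20°  [same arc GP]
2. ∠CGP = 49°  [same arc CP]
3. ∠CPG = 111°  [△GCP]
4. ∠CWG = 69°  [cyclic GWCP, opposite ∠W+∠P]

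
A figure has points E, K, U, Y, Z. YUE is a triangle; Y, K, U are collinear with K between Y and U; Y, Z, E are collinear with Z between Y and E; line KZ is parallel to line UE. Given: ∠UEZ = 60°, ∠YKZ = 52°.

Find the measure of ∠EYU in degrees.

1. ∠UEY = 60°  [Z on ray EY]
2. ∠EUY = 52°  [KZ∥UE, corresponding at K]
3. ∠EYU = 68°  [△YUE]

∠EYU = 68°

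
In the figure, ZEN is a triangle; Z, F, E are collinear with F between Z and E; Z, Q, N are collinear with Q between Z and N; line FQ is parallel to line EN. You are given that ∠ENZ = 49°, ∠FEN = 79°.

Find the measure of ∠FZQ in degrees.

1. ∠NEZ = 79°  [F on ray EZ]
2. ∠EZN = 52°  [△ZEN]
3. ∠FZQ = 52°  [F on ZE, Q on ZN]

∠FZQ = 52°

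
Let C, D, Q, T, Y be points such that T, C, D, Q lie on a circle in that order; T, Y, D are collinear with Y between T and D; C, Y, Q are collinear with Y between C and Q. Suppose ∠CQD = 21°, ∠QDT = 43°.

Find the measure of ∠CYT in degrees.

1. ∠CTD = 21°  [same arc CD]
2. ∠QCT = 43°  [same arc TQ]
3. ∠CYT = 116°  [△TYC]

∠CYT = 116°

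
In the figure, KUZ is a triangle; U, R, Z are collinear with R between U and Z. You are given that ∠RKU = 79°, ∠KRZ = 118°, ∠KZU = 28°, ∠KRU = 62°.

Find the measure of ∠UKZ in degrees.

1. ∠KUR = 39°  [△KUR]
2. ∠KUZ = 39°  [R on ray UZ]
3. ∠UKZ = 113°  [△KUZ]

∠UKZ = 113°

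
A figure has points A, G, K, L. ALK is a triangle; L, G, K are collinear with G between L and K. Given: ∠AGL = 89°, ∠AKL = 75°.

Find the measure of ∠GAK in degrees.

∠GAK = 14°

1. ∠AGK = 91°  [linear pair at G on LK]
2. ∠AKG = 75°  [G on ray KL]
3. ∠GAK = 14°  [△AGK]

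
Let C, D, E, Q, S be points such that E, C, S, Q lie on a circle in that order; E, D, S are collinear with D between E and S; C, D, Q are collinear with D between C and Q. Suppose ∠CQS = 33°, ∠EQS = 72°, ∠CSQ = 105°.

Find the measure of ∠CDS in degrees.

∠CDS = 99°

1. ∠CES = 33°  [same arc CS]
2. ∠QCS = 42°  [△CSQ]
3. ∠ECS = 108°  [cyclic ECSQ, opposite ∠C+∠Q]
4. ∠CSE = 39°  [△ECS]
5. ∠CDS = 99°  [△CDS]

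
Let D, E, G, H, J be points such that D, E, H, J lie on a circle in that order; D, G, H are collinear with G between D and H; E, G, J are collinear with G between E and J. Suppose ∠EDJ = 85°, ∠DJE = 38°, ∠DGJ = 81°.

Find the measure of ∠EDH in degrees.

1. ∠DEJ = 57°  [△DEJ]
2. ∠EGH = 81°  [vertical angles at G]
3. ∠DGE = 99°  [linear pair at G on DH]
4. ∠EDH = 24°  [△DGE]

∠EDH = 24°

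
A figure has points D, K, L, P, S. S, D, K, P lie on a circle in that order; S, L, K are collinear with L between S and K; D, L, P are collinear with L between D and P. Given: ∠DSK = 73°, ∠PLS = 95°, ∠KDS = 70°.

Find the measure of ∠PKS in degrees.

∠PKS = 22°

1. ∠DPK = 73°  [same arc DK]
2. ∠KLP = 85°  [linear pair at L on SK]
3. ∠PKS = 22°  [△KLP]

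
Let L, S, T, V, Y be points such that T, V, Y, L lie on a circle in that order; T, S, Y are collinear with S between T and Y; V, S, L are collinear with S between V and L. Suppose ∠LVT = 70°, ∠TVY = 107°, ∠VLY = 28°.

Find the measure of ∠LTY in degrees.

∠LTY = 37°

1. ∠LYT = 70°  [same arc TL]
2. ∠TLY = 73°  [cyclic TVYL, opposite ∠V+∠L]
3. ∠LTY = 37°  [△TYL]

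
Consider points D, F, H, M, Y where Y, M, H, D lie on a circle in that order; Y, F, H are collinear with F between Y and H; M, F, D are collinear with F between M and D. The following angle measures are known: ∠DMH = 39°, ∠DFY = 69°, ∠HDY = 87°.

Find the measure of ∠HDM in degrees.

∠HDM = 15°

1. ∠DYH = 39°  [same arc HD]
2. ∠DFH = 111°  [linear pair at F on YH]
3. ∠DHY = 54°  [△YHD]
4. ∠HDM = 15°  [△HFD]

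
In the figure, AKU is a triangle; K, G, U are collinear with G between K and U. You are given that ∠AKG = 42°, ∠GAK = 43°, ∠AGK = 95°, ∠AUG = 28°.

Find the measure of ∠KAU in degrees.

∠KAU = 110°

1. ∠AKU = 42°  [G on ray KU]
2. ∠AUK = 28°  [G on ray UK]
3. ∠KAU = 110°  [△AKU]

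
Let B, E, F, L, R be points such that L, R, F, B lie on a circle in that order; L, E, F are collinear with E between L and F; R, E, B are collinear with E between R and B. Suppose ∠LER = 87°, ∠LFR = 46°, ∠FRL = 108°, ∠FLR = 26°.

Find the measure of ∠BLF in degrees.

1. ∠BEF = 87°  [vertical angles at E]
2. ∠LBR = 46°  [same arc LR]
3. ∠BEL = 93°  [linear pair at E on LF]
4. ∠BLF = 41°  [△LEB]

∠BLF = 41°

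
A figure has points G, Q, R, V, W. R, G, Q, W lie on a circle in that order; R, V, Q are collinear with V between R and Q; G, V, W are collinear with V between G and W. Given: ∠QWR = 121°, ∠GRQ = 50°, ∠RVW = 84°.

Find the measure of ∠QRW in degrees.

∠QRW = 25°

1. ∠GWQ = 50°  [same arc GQ]
2. ∠QVW = 96°  [linear pair at V on RQ]
3. ∠RQW = 34°  [△QVW]
4. ∠QRW = 25°  [△RQW]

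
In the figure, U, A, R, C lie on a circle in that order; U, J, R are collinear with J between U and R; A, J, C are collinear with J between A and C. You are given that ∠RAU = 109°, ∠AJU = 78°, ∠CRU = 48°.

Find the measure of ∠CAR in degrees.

∠CAR = 61°

1. ∠RCU = 71°  [cyclic UARC, opposite ∠A+∠C]
2. ∠CUR = 61°  [△URC]
3. ∠CAR = 61°  [same arc RC]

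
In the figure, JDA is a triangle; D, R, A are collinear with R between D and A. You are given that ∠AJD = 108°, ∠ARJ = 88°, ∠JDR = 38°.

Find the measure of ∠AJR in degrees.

∠AJR = 58°

1. ∠ADJ = 38°  [R on ray DA]
2. ∠DAJ = 34°  [△JDA]
3. ∠JAR = 34°  [R on ray AD]
4. ∠AJR = 58°  [△JRA]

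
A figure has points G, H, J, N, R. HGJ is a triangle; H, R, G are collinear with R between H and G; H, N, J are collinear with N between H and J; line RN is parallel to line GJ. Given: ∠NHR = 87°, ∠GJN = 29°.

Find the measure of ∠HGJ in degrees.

1. ∠GHJ = 87°  [R on HG, N on HJ]
2. ∠GJH = 29°  [N on ray JH]
3. ∠HGJ = 64°  [△HGJ]

∠HGJ = 64°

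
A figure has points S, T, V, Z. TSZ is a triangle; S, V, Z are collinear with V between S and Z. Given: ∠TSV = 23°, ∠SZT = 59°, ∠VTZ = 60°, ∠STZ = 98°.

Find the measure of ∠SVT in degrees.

1. ∠TZV = 59°  [V on ray ZS]
2. ∠TVZ = 61°  [△TVZ]
3. ∠SVT = 119°  [linear pair at V on SZ]

∠SVT = 119°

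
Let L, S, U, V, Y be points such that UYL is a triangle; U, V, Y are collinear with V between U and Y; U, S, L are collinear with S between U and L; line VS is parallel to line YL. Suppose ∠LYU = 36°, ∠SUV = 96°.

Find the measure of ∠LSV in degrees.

∠LSV = 132°

1. ∠SVU = 36°  [VS∥YL, corresponding at V]
2. ∠USV = 48°  [△UVS]
3. ∠LSV = 132°  [linear pair at S on UL]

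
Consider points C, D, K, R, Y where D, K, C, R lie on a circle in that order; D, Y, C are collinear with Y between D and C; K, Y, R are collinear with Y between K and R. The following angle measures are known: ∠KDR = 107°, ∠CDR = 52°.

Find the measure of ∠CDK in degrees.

∠CDK = 55°

1. ∠KCR = 73°  [cyclic DKCR, opposite ∠D+∠C]
2. ∠CKR = 52°  [same arc CR]
3. ∠CRK = 55°  [△KCR]
4. ∠CDK = 55°  [same arc KC]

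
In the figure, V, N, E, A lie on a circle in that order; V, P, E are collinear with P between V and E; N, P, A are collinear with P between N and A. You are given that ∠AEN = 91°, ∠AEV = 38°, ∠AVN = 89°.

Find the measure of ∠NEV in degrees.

∠NEV = 53°

1. ∠ANV = 38°  [same arc VA]
2. ∠NAV = 53°  [△VNA]
3. ∠NEV = 53°  [same arc VN]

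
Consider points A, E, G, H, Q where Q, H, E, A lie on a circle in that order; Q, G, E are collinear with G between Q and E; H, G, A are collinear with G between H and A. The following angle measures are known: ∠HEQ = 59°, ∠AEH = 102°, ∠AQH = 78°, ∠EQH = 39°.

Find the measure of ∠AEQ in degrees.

∠AEQ = 43°

1. ∠HAQ = 59°  [same arc QH]
2. ∠AHQ = 43°  [△QHA]
3. ∠AEQ = 43°  [same arc QA]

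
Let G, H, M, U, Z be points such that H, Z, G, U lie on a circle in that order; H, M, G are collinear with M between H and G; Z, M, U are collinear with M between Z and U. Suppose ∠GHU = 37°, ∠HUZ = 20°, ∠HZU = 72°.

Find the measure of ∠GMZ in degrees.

∠GMZ = 123°

1. ∠GZU = 37°  [same arc GU]
2. ∠HGZ = 20°  [same arc HZ]
3. ∠GMZ = 123°  [△ZMG]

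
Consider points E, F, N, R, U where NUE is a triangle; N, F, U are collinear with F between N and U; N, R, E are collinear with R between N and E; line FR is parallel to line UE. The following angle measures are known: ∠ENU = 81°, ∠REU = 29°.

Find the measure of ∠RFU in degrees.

∠RFU = 110°

1. ∠NEU = 29°  [R on ray EN]
2. ∠EUN = 70°  [△NUE]
3. ∠NFR = 70°  [FR∥UE, corresponding at F]
4. ∠RFU = 110°  [linear pair at F on NU]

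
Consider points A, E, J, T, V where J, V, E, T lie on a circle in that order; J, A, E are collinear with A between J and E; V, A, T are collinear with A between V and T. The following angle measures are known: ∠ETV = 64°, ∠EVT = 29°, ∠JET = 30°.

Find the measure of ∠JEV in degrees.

∠JEV = 57°

1. ∠EAT = 86°  [△EAT]
2. ∠EJT = 29°  [same arc ET]
3. ∠JAT = 94°  [linear pair at A on JE]
4. ∠JTV = 57°  [△JAT]
5. ∠JEV = 57°  [same arc JV]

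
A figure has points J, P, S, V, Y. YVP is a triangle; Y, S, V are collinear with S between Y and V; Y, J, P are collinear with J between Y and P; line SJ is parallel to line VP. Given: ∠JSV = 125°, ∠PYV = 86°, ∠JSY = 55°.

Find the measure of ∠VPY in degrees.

∠VPY = 39°

1. ∠JYS = 86°  [S on YV, J on YP]
2. ∠SJY = 39°  [△YSJ]
3. ∠VPY = 39°  [SJ∥VP, corresponding at J]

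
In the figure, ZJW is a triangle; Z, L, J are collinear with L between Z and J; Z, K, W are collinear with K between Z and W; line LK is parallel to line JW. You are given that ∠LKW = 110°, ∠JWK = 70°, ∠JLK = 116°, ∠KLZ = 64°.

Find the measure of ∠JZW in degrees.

∠JZW = 46°

1. ∠JWZ = 70°  [K on ray WZ]
2. ∠WJZ = 64°  [LK∥JW, corresponding at L]
3. ∠JZW = 46°  [△ZJW]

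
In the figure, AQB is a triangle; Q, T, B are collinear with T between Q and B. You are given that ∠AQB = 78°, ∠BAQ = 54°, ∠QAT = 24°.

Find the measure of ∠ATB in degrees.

1. ∠AQT = 78°  [T on ray QB]
2. ∠ATQ = 78°  [△AQT]
3. ∠ATB = 102°  [linear pair at T on QB]

∠ATB = 102°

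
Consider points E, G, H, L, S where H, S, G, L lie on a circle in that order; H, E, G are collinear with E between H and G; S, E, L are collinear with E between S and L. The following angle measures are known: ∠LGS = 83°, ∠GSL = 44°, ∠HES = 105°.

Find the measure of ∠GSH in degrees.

1. ∠GLS = 53°  [△SGL]
2. ∠GES = 75°  [linear pair at E on HG]
3. ∠GHS = 53°  [same arc SG]
4. ∠HGS = 61°  [△SEG]
5. ∠GSH = 66°  [△HSG]

∠GSH = 66°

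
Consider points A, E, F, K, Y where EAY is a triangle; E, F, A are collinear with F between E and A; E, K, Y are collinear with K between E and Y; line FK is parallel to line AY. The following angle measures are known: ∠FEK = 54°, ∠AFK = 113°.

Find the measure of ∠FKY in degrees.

1. ∠EFK = 67°  [linear pair at F on EA]
2. ∠EKF = 59°  [△EFK]
3. ∠FKY = 121°  [linear pair at K on EY]

∠FKY = 121°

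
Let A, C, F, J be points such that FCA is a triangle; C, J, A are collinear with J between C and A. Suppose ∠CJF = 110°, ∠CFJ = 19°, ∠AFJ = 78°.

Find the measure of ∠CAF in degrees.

1. ∠AJF = 70°  [linear pair at J on CA]
2. ∠FAJ = 32°  [△FJA]
3. ∠CAF = 32°  [J on ray AC]

∠CAF = 32°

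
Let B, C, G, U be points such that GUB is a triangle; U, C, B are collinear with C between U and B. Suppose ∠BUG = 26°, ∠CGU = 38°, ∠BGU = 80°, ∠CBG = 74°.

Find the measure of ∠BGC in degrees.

1. ∠CUG = 26°  [C on ray UB]
2. ∠GCU = 116°  [△GUC]
3. ∠BCG = 64°  [linear pair at C on UB]
4. ∠BGC = 42°  [△GCB]

∠BGC = 42°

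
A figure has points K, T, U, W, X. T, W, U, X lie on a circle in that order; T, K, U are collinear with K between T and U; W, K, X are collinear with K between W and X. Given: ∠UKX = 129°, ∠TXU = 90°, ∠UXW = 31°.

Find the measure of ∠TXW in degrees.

1. ∠TKX = 51°  [linear pair at K on TU]
2. ∠TUX = 20°  [△UKX]
3. ∠UTX = 70°  [△TUX]
4. ∠TXW = 59°  [△TKX]

∠TXW = 59°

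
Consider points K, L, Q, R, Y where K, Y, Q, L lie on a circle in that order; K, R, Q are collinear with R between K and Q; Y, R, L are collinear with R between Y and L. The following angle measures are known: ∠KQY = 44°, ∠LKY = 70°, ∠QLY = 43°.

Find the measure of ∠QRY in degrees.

∠QRY = 109°

1. ∠LQY = 110°  [cyclic KYQL, opposite ∠K+∠Q]
2. ∠LYQ = 27°  [△YQL]
3. ∠QRY = 109°  [△YRQ]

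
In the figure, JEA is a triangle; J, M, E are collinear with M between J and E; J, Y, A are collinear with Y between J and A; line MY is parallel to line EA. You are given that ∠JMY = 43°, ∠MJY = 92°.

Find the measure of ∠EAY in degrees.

∠EAY = 45°

1. ∠JYM = 45°  [△JMY]
2. ∠AYM = 135°  [linear pair at Y on JA]
3. ∠EAY = 45°  [MY∥EA, co-interior at A–Y]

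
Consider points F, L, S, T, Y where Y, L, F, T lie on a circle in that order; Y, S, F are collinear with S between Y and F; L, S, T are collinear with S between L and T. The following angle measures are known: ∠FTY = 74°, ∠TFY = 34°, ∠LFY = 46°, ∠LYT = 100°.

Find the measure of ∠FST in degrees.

1. ∠FYT = 72°  [△YFT]
2. ∠LTY = 46°  [same arc YL]
3. ∠TSY = 62°  [△YST]
4. ∠FST = 118°  [linear pair at S on YF]

∠FST = 118°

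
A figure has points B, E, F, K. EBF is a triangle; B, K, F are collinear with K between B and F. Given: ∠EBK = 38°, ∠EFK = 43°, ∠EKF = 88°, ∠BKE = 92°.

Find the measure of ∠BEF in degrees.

1. ∠EBF = 38°  [K on ray BF]
2. ∠BFE = 43°  [K on ray FB]
3. ∠BEF = 99°  [△EBF]

∠BEF = 99°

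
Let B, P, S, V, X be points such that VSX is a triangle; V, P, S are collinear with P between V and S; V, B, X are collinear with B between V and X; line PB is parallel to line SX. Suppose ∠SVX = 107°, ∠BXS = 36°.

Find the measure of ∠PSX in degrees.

∠PSX = 37°

1. ∠SXV = 36°  [B on ray XV]
2. ∠VSX = 37°  [△VSX]
3. ∠PSX = 37°  [P on ray SV]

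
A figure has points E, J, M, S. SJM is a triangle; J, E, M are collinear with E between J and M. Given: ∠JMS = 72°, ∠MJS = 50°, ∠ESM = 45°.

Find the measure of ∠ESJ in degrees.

1. ∠EMS = 72°  [E on ray MJ]
2. ∠EJS = 50°  [E on ray JM]
3. ∠MES = 63°  [△SEM]
4. ∠JES = 117°  [linear pair at E on JM]
5. ∠ESJ = 13°  [△SJE]

∠ESJ = 13°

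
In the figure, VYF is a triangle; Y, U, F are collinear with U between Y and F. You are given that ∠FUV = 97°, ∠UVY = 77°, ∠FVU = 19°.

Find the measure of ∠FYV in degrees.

1. ∠VUY = 83°  [linear pair at U on YF]
2. ∠UYV = 20°  [△VYU]
3. ∠FYV = 20°  [U on ray YF]

∠FYV = 20°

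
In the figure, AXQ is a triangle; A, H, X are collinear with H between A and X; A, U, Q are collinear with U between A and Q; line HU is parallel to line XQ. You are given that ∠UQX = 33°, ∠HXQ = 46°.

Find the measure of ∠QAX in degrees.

1. ∠AQX = 33°  [U on ray QA]
2. ∠AXQ = 46°  [H on ray XA]
3. ∠QAX = 101°  [△AXQ]

∠QAX = 101°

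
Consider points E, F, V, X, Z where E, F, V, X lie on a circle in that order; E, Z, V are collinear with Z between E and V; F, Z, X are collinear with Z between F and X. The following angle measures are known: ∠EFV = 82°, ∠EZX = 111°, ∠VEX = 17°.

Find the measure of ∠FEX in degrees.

∠FEX = 63°

1. ∠EXV = 98°  [cyclic EFVX, opposite ∠F+∠X]
2. ∠VZX = 69°  [linear pair at Z on EV]
3. ∠VFX = 17°  [same arc VX]
4. ∠EVX = 65°  [△EVX]
5. ∠FXV = 46°  [△VZX]
6. ∠FVX = 117°  [△FVX]
7. ∠FEX = 63°  [cyclic EFVX, opposite ∠E+∠V]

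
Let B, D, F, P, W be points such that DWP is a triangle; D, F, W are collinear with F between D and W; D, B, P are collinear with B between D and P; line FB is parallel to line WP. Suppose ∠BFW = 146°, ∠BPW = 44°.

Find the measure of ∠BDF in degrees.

∠BDF = 102°

1. ∠BFD = 34°  [linear pair at F on DW]
2. ∠DPW = 44°  [B on ray PD]
3. ∠DWP = 34°  [FB∥WP, corresponding at F]
4. ∠PDW = 102°  [△DWP]
5. ∠BDF = 102°  [F on DW, B on DP]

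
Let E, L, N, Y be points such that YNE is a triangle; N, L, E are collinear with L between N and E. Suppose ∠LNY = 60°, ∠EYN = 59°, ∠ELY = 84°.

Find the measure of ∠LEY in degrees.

1. ∠ENY = 60°  [L on ray NE]
2. ∠NEY = 61°  [△YNE]
3. ∠LEY = 61°  [L on ray EN]

∠LEY = 61°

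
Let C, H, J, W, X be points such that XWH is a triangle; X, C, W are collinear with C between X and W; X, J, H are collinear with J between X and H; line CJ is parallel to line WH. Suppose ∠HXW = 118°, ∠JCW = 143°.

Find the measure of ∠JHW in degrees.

1. ∠CXJ = 118°  [C on XW, J on XH]
2. ∠JCX = 37°  [linear pair at C on XW]
3. ∠CJX = 25°  [△XCJ]
4. ∠CJH = 155°  [linear pair at J on XH]
5. ∠JHW = 25°  [CJ∥WH, co-interior at H–J]

∠JHW = 25°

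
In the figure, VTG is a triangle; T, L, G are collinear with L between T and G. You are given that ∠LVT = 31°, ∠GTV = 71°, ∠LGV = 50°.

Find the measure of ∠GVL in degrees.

1. ∠LTV = 71°  [L on ray TG]
2. ∠TLV = 78°  [△VTL]
3. ∠GLV = 102°  [linear pair at L on TG]
4. ∠GVL = 28°  [△VLG]

∠GVL = 28°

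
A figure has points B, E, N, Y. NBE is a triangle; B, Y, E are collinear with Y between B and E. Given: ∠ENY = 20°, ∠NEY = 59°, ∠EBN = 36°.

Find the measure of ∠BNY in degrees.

1. ∠EYN = 101°  [△NYE]
2. ∠NBY = 36°  [Y on ray BE]
3. ∠BYN = 79°  [linear pair at Y on BE]
4. ∠BNY = 65°  [△NBY]

∠BNY = 65°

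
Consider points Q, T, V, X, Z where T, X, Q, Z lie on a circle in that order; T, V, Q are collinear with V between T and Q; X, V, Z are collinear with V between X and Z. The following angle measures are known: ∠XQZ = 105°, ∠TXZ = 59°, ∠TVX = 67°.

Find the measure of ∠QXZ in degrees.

∠QXZ = 21°

1. ∠XTZ = 75°  [cyclic TXQZ, opposite ∠T+∠Q]
2. ∠TZX = 46°  [△TXZ]
3. ∠QVX = 113°  [linear pair at V on TQ]
4. ∠TQX = 46°  [same arc TX]
5. ∠QXZ = 21°  [△XVQ]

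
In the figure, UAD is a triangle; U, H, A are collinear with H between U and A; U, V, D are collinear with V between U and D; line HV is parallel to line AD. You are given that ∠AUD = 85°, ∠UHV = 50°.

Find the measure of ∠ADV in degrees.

1. ∠HUV = 85°  [H on UA, V on UD]
2. ∠HVU = 45°  [△UHV]
3. ∠DVH = 135°  [linear pair at V on UD]
4. ∠ADV = 45°  [HV∥AD, co-interior at D–V]

∠ADV = 45°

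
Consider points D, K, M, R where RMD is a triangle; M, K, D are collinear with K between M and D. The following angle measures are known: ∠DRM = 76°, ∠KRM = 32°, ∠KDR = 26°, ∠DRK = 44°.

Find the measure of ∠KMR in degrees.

∠KMR = 78°

1. ∠DKR = 110°  [△RKD]
2. ∠MKR = 70°  [linear pair at K on MD]
3. ∠KMR = 78°  [△RMK]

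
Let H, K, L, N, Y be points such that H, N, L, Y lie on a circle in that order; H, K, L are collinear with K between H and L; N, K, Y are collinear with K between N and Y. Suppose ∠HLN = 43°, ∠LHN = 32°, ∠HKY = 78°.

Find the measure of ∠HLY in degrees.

∠HLY = 46°

1. ∠LYN = 32°  [same arc NL]
2. ∠LKY = 102°  [linear pair at K on HL]
3. ∠HLY = 46°  [△LKY]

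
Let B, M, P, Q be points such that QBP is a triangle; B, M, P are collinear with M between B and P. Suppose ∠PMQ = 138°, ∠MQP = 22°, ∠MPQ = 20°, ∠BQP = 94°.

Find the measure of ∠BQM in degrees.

1. ∠BMQ = 42°  [linear pair at M on BP]
2. ∠BPQ = 20°  [M on ray PB]
3. ∠PBQ = 66°  [△QBP]
4. ∠MBQ = 66°  [M on ray BP]
5. ∠BQM = 72°  [△QBM]

∠BQM = 72°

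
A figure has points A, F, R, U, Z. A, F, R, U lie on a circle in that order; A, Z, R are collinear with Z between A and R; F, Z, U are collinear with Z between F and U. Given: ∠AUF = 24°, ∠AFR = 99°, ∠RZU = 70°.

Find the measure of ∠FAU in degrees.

∠FAU = 103°

1. ∠ARF = 24°  [same arc AF]
2. ∠FAR = 57°  [△AFR]
3. ∠AZF = 70°  [vertical angles at Z]
4. ∠AFU = 53°  [△AZF]
5. ∠FAU = 103°  [△AFU]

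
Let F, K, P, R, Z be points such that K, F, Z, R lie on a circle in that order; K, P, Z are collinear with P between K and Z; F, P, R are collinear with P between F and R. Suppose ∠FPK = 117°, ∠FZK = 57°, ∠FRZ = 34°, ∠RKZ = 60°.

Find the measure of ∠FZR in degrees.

1. ∠FPZ = 63°  [linear pair at P on KZ]
2. ∠RFZ = 60°  [△FPZ]
3. ∠FZR = 86°  [△FZR]

∠FZR = 86°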